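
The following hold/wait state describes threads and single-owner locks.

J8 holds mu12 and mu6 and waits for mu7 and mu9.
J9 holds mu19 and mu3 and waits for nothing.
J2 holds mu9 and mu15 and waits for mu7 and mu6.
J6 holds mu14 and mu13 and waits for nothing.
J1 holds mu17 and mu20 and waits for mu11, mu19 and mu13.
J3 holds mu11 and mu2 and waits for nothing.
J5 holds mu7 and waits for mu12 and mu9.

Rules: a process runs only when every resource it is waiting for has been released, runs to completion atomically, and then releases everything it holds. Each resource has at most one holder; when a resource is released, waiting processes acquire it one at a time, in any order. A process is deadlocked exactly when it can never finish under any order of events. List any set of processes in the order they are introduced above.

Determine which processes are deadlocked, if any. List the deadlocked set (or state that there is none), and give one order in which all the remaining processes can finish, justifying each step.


The deadlocked set is J8, J2 and J5.
Key observation: the knot is the closed ring of waits J8 -> J2 -> J8; J5 is caught in further circular waits.
A valid finishing order for the others: J3, J6, J9, J1.
Check, step by step:
  run J3 (it waits on nothing); releases mu11 and mu2
  run J6 (it waits on nothing); releases mu14 and mu13
  run J9 (it waits on nothing); releases mu19 and mu3
  J1 waits on mu11, mu19 and mu13 — all released -> runs and releases mu17 and mu20


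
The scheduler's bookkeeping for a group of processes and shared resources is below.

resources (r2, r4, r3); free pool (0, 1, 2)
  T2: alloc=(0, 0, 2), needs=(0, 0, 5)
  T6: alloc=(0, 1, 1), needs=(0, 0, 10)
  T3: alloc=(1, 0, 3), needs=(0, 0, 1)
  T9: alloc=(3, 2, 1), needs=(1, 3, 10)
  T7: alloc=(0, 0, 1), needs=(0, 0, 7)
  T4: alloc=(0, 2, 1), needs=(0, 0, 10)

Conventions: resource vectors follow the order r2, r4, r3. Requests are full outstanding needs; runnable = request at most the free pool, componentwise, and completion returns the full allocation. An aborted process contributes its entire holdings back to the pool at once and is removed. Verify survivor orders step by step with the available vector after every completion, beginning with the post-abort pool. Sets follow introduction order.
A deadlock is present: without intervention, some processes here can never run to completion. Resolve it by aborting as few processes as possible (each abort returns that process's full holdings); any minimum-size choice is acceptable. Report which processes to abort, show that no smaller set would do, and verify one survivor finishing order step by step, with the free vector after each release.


Abort T6 and T9.
Key observation: before aborting T6 and T9, T4 was permanently blocked — no order could ever run it; afterwards it completes at step 4.
Why nothing smaller works — every single abort fails: T2 alone leaves T6 blocked (short on r3); T6 alone leaves T9 blocked (short on r4 and r3); T3 alone leaves T6 blocked (short on r3); T9 alone leaves T6 blocked (short on r3); T7 alone leaves T6 blocked (short on r3); T4 alone leaves T6 blocked (short on r3).
One survivor order: T3, T7, T2, T4. Walking it through (post-abort pool first):
  pool = (3, 4, 4)
  T3 needs (0, 0, 1) <= (3, 4, 4) -> finishes; pool += (1, 0, 3) = (4, 4, 7)
  T7 needs (0, 0, 7) <= (4, 4, 7) -> finishes; pool += (0, 0, 1) = (4, 4, 8)
  T2 needs (0, 0, 5) <= (4, 4, 8) -> finishes; pool += (0, 0, 2) = (4, 4, 10)
  T4 needs (0, 0, 10) <= (4, 4, 10) -> finishes; pool += (0, 2, 1) = (4, 6, 11)


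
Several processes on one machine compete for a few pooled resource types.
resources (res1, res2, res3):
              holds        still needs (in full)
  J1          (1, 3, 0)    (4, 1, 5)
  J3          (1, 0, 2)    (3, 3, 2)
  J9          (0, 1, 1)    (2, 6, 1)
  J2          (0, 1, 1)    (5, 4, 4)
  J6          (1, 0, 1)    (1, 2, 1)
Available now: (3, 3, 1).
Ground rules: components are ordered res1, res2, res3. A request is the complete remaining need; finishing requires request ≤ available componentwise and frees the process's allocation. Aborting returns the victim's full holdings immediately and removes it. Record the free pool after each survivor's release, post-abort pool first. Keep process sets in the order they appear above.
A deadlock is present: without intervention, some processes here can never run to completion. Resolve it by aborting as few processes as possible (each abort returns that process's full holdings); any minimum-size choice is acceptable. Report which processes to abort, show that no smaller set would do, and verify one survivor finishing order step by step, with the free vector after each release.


Minimum abort set: J1.
Key observation: before aborting J1, J9 was permanently blocked — no order could ever run it; afterwards it completes at step 1.
Minimality: the empty abort set fails — the state is deadlocked as it stands.
Survivors finish in the order: J9, J3, J2, J6. Step-by-step check (pool after the aborts first):
  pool = (4, 6, 1)
  J9 needs (2, 6, 1) <= (4, 6, 1) -> finishes; pool += (0, 1, 1) = (4, 7, 2)
  J3 needs (3, 3, 2) <= (4, 7, 2) -> finishes; pool += (1, 0, 2) = (5, 7, 4)
  J2 needs (5, 4, 4) <= (5, 7, 4) -> finishes; pool += (0, 1, 1) = (5, 8, 5)
  J6 needs (1, 2, 1) <= (5, 8, 5) -> finishes; pool += (1, 0, 1) = (6, 8, 6)


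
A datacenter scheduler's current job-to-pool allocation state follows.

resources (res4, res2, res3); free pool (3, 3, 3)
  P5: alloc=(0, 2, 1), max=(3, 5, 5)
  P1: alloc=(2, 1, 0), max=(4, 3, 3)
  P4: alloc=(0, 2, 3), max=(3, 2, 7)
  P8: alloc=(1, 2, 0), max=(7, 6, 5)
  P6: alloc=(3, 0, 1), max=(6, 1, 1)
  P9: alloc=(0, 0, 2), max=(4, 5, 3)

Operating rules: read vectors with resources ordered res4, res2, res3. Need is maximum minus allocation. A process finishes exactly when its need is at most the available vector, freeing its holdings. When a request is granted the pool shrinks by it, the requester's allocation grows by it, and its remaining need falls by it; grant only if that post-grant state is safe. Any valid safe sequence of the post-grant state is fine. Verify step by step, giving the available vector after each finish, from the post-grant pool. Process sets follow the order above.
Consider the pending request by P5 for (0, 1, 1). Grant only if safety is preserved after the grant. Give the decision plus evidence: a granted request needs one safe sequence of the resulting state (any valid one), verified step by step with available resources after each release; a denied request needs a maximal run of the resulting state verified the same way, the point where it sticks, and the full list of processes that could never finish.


GRANT. The post-grant state is safe; one safe sequence: P6, P5, P8, P9, P4, P1.
Key observation: post-grant, (3, 2, 2) remains, and an order beginning with P6 completes everyone.
Step-by-step check of the post-grant state:
  pool = (3, 2, 2)
  P6: need (3, 1, 0) fits (3, 2, 2); releases (3, 0, 1), pool now (6, 2, 3)
  P5: need (3, 2, 3) fits (6, 2, 3); releases (0, 3, 2), pool now (6, 5, 5)
  P8: need (6, 4, 5) fits (6, 5, 5); releases (1, 2, 0), pool now (7, 7, 5)
  P9: need (4, 5, 1) fits (7, 7, 5); releases (0, 0, 2), pool now (7, 7, 7)
  P4: need (3, 0, 4) fits (7, 7, 7); releases (0, 2, 3), pool now (7, 9, 10)
  P1: need (2, 2, 3) fits (7, 9, 10); releases (2, 1, 0), pool now (9, 10, 10)


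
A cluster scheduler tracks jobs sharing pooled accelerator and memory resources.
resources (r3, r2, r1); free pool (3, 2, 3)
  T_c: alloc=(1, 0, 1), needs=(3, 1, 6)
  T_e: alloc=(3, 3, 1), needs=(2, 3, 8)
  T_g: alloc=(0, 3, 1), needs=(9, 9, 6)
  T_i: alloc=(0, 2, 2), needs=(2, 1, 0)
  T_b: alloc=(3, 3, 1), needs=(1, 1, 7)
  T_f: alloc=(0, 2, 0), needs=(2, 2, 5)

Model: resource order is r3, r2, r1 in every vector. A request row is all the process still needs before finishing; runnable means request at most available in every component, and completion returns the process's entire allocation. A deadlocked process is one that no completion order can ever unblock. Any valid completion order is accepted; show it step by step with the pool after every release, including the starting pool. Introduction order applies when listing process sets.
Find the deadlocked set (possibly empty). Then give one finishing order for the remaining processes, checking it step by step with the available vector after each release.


The deadlocked set is T_c, T_e, T_g and T_b.
Key observation: r1 is the bottleneck — with T_i, T_f done the pool holds (3, 6, 5), short of every remaining need.
A valid finishing order for the others: T_i, T_f. Step-by-step check:
  pool = (3, 2, 3)
  run T_i (needs (2, 1, 0), free (3, 2, 3)); after release of (0, 2, 2) the pool is (3, 4, 5)
  run T_f (needs (2, 2, 5), free (3, 4, 5)); after release of (0, 2, 0) the pool is (3, 6, 5)
The blocked processes can never fit:
  T_c still needs (3, 1, 6) but only (3, 6, 5) is free — short on r1
  T_e still needs (2, 3, 8) but only (3, 6, 5) is free — short on r1
  T_g still needs (9, 9, 6) but only (3, 6, 5) is free — short on r3, r2 and r1
  T_b still needs (1, 1, 7) but only (3, 6, 5) is free — short on r1


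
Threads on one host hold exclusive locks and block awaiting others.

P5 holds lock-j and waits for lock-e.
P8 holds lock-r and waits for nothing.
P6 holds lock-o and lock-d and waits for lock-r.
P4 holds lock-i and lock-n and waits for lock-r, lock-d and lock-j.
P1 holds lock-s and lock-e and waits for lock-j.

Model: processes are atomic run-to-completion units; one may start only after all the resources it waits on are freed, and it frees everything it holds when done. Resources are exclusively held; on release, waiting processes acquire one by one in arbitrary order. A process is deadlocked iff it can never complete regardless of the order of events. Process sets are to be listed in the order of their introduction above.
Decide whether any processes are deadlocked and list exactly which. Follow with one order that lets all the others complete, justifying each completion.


The deadlocked set is P5, P4 and P1.
Key observation: the cycle P5 -> P1 -> P5 can never break — each member waits on the next; P4 waits into the deadlock from upstream.
The rest can finish in the order P8, P6.
Walking it through:
  P8: no waits; runs immediately, freeing lock-r
  P6 waits on lock-r — all released -> runs and releases lock-o and lock-d


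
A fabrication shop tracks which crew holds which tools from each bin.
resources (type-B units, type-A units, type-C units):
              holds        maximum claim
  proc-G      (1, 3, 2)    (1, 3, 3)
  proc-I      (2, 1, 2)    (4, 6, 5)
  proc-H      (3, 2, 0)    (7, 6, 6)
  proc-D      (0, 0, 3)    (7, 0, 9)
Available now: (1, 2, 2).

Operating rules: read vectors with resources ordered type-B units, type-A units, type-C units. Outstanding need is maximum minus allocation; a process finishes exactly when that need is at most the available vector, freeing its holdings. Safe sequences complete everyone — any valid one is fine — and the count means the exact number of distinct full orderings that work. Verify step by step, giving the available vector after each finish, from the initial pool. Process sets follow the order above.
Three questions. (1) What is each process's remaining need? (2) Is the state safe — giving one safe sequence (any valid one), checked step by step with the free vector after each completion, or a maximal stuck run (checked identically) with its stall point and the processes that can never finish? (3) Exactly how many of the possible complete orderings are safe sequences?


(1) Outstanding need per process (order type-B units, type-A units, type-C units):
  proc-G: (0, 0, 1)
  proc-I: (2, 5, 3)
  proc-H: (4, 4, 6)
  proc-D: (7, 0, 6)
(2) The state is SAFE; one workable sequence: proc-G, proc-I, proc-H, proc-D.
Key observation: proc-I marks the first exact bind of the order: its need (2, 5, 3) fits the free (2, 5, 4) with zero slack on a requested resource.
Check, step by step:
  pool = (1, 2, 2)
  proc-G: need (0, 0, 1) fits (1, 2, 2); releases (1, 3, 2), pool now (2, 5, 4)
  proc-I: need (2, 5, 3) fits (2, 5, 4); releases (2, 1, 2), pool now (4, 6, 6)
  proc-H: need (4, 4, 6) fits (4, 6, 6); releases (3, 2, 0), pool now (7, 8, 6)
  proc-D: need (7, 0, 6) fits (7, 8, 6); releases (0, 0, 3), pool now (7, 8, 9)
(3) Exactly 1 of the possible complete orderings is a safe sequence.


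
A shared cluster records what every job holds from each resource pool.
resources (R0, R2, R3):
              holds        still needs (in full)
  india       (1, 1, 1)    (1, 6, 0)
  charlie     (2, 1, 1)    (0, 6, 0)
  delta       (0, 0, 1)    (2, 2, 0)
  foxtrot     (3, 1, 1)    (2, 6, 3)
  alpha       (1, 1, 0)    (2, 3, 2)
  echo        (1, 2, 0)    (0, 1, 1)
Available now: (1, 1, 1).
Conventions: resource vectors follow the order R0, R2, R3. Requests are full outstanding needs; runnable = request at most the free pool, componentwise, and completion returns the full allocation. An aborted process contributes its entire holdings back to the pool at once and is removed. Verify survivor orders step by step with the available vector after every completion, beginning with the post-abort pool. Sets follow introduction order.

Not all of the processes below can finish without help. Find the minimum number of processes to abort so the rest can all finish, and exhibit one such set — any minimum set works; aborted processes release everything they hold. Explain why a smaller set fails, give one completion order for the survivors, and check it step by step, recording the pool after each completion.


Minimum abort set: india and foxtrot.
Key observation: before aborting india and foxtrot, charlie was permanently blocked — no order could ever run it; afterwards it completes at step 4.
Why nothing smaller works — every single abort fails: india alone leaves charlie blocked (short on R2); charlie alone leaves india blocked (short on R2); delta alone leaves india blocked (short on R2); foxtrot alone leaves india blocked (short on R2); alpha alone leaves india blocked (short on R2); echo alone leaves india blocked (short on R2).
One survivor order: delta, echo, alpha, charlie. Verifying each step (post-abort pool first):
  pool = (5, 3, 3)
  run delta (needs (2, 2, 0), free (5, 3, 3)); after release of (0, 0, 1) the pool is (5, 3, 4)
  run echo (needs (0, 1, 1), free (5, 3, 4)); after release of (1, 2, 0) the pool is (6, 5, 4)
  run alpha (needs (2, 3, 2), free (6, 5, 4)); after release of (1, 1, 0) the pool is (7, 6, 4)
  run charlie (needs (0, 6, 0), free (7, 6, 4)); after release of (2, 1, 1) the pool is (9, 7, 5)


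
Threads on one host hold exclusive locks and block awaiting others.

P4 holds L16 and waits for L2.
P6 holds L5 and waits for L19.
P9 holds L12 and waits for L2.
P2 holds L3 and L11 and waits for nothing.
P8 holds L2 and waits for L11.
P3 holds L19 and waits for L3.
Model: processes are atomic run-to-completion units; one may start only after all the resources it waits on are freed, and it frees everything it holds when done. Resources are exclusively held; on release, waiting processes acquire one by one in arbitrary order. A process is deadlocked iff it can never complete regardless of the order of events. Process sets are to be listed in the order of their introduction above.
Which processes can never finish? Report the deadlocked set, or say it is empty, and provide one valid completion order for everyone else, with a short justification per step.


No process is deadlocked.
Key observation: the wait relation is loop-free; peeling off processes with no waits unwinds the whole state.
The rest can finish in the order P2, P8, P3, P9, P6, P4.
Step-by-step check:
  P2 waits on nothing -> runs at once and releases L3 and L11
  P8: everything it awaited (L11) is free; runs, freeing L2
  P3: everything it awaited (L3) is free; runs, freeing L19
  P9: everything it awaited (L2) is free; runs, freeing L12
  P6: everything it awaited (L19) is free; runs, freeing L5
  P4: everything it awaited (L2) is free; runs, freeing L16


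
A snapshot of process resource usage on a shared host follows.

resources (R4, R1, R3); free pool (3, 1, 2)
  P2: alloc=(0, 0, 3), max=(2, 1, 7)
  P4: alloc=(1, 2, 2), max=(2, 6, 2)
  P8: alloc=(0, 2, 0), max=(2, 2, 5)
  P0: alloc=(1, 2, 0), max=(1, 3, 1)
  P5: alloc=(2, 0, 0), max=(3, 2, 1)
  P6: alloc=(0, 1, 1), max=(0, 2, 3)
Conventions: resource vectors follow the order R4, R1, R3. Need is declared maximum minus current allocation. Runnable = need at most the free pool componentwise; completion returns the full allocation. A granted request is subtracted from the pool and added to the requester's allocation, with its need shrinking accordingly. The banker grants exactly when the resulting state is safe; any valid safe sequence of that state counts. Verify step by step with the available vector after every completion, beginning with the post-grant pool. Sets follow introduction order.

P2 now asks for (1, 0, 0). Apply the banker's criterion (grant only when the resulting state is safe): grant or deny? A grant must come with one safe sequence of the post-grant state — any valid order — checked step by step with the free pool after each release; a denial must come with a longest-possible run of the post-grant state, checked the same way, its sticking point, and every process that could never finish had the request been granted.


GRANT. The post-grant state is safe; one safe sequence: P6, P0, P4, P8, P2, P5.
Key observation: even at the reduced pool (2, 1, 2), P6 fits immediately, so safety survives the grant.
Step-by-step check of the post-grant state:
  pool = (2, 1, 2)
  P6: need (0, 1, 2) fits (2, 1, 2); releases (0, 1, 1), pool now (2, 2, 3)
  P0: need (0, 1, 1) fits (2, 2, 3); releases (1, 2, 0), pool now (3, 4, 3)
  P4: need (1, 4, 0) fits (3, 4, 3); releases (1, 2, 2), pool now (4, 6, 5)
  P8: need (2, 0, 5) fits (4, 6, 5); releases (0, 2, 0), pool now (4, 8, 5)
  P2: need (1, 1, 4) fits (4, 8, 5); releases (1, 0, 3), pool now (5, 8, 8)
  P5: need (1, 2, 1) fits (5, 8, 8); releases (2, 0, 0), pool now (7, 8, 8)


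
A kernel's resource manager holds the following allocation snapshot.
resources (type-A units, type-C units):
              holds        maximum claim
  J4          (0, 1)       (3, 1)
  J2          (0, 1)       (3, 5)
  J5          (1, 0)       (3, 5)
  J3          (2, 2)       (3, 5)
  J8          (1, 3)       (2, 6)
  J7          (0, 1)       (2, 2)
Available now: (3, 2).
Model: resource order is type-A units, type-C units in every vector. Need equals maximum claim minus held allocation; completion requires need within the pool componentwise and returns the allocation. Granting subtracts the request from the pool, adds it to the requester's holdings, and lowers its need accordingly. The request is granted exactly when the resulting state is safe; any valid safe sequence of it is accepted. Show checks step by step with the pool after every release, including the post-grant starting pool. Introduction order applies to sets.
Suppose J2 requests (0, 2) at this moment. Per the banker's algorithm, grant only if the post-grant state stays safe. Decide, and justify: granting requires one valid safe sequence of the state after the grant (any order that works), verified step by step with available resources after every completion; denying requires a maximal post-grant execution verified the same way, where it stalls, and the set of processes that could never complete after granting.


GRANT: granting preserves safety; a valid post-grant sequence is J4, J7, J2, J5, J8, J3.
Key observation: after the grant the pool drops to (3, 0), which still lets J4 finish first and unwind the rest.
Verifying the post-grant state step by step:
  pool = (3, 0)
  J4: need (3, 0) fits (3, 0); releases (0, 1), pool now (3, 1)
  J7: need (2, 1) fits (3, 1); releases (0, 1), pool now (3, 2)
  J2: need (3, 2) fits (3, 2); releases (0, 3), pool now (3, 5)
  J5: need (2, 5) fits (3, 5); releases (1, 0), pool now (4, 5)
  J8: need (1, 3) fits (4, 5); releases (1, 3), pool now (5, 8)
  J3: need (1, 3) fits (5, 8); releases (2, 2), pool now (7, 10)


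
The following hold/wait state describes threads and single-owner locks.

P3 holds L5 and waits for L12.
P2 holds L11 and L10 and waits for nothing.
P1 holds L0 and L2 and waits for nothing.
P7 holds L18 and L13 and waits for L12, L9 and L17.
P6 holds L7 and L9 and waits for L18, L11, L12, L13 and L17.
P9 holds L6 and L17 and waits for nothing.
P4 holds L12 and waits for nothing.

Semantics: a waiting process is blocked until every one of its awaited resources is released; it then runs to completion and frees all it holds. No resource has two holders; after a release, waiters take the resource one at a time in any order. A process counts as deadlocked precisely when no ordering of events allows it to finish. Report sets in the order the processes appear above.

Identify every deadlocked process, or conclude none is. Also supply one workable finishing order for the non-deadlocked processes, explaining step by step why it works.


Deadlocked set: P7 and P6.
Key observation: nobody on the ring P7 -> P6 -> P7 can start until another member finishes, which never happens; no other process is dragged down with it.
A valid finishing order for the others: P4, P1, P3, P9, P2.
Verifying each step:
  P4: no waits; runs immediately, freeing L12
  P1: no waits; runs immediately, freeing L0 and L2
  P3 waits on L12 — all released -> runs and releases L5
  P9: no waits; runs immediately, freeing L6 and L17
  P2: no waits; runs immediately, freeing L11 and L10


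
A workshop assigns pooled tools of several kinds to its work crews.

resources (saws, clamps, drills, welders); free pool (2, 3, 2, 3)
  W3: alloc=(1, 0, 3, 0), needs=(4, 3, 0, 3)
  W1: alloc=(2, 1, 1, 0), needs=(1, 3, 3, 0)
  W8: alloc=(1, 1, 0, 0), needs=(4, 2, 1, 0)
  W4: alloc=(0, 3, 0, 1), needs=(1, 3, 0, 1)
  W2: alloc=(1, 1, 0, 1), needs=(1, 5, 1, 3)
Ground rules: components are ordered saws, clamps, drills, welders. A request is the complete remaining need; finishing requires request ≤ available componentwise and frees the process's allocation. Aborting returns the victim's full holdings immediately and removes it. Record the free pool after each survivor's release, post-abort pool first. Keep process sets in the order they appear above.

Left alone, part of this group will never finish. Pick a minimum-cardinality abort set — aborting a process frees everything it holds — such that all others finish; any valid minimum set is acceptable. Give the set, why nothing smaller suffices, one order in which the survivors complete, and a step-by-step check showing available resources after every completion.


Abort W8.
Key observation: W3 could never have finished before the abort; with (1, 1, 0, 0) returned by W8, it fits at step 3.
No smaller set exists: with zero aborts the deadlock remains.
Survivors finish in the order: W4, W2, W3, W1. Step-by-step check (pool after the aborts first):
  pool = (3, 4, 2, 3)
  W4: need (1, 3, 0, 1) fits (3, 4, 2, 3); releases (0, 3, 0, 1), pool now (3, 7, 2, 4)
  W2: need (1, 5, 1, 3) fits (3, 7, 2, 4); releases (1, 1, 0, 1), pool now (4, 8, 2, 5)
  W3: need (4, 3, 0, 3) fits (4, 8, 2, 5); releases (1, 0, 3, 0), pool now (5, 8, 5, 5)
  W1: need (1, 3, 3, 0) fits (5, 8, 5, 5); releases (2, 1, 1, 0), pool now (7, 9, 6, 5)


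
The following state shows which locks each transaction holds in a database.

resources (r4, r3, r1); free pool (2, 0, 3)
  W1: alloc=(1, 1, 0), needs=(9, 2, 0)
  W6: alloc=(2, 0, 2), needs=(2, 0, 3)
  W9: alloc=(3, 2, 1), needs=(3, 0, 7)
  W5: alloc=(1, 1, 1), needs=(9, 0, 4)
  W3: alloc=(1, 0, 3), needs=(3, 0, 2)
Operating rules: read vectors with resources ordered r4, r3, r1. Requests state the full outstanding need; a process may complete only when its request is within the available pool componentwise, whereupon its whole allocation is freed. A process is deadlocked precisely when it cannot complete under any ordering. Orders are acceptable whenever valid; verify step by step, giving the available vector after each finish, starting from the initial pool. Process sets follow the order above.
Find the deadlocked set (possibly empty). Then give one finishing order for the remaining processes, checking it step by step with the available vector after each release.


The deadlocked set is W1 and W5.
Key observation: once W6, W3, W9 finish, the pool peaks at (8, 2, 9) — and every remaining process still needs more r4 than that.
The rest can finish in the order W6, W3, W9. Check, step by step:
  pool = (2, 0, 3)
  W6 needs (2, 0, 3) <= (2, 0, 3) -> finishes; pool += (2, 0, 2) = (4, 0, 5)
  W3 needs (3, 0, 2) <= (4, 0, 5) -> finishes; pool += (1, 0, 3) = (5, 0, 8)
  W9 needs (3, 0, 7) <= (5, 0, 8) -> finishes; pool += (3, 2, 1) = (8, 2, 9)
The blocked processes can never fit:
  blocked: W1 wants (9, 2, 0), pool (8, 2, 9) — not enough r4
  blocked: W5 wants (9, 0, 4), pool (8, 2, 9) — not enough r4


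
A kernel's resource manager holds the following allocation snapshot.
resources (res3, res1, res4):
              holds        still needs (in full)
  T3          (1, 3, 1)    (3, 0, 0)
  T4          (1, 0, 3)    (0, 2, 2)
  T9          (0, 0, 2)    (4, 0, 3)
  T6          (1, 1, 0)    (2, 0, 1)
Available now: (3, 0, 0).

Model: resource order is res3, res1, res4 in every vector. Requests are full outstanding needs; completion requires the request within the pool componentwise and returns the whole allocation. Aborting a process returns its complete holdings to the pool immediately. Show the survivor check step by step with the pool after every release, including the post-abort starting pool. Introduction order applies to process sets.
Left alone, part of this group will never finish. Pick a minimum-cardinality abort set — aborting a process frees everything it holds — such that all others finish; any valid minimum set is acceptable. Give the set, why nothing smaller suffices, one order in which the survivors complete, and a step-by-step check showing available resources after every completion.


Abort T9.
Key observation: aborting T9 returns (0, 0, 2), and T4 — hopeless before — runs at step 2 with the returned capacity in the pool.
Minimality: the empty abort set fails — the state is deadlocked as it stands.
The survivors complete as T3, T4, T6. Step-by-step check (starting from the post-abort pool):
  pool = (3, 0, 2)
  run T3 (needs (3, 0, 0), free (3, 0, 2)); after release of (1, 3, 1) the pool is (4, 3, 3)
  run T4 (needs (0, 2, 2), free (4, 3, 3)); after release of (1, 0, 3) the pool is (5, 3, 6)
  run T6 (needs (2, 0, 1), free (5, 3, 6)); after release of (1, 1, 0) the pool is (6, 4, 6)


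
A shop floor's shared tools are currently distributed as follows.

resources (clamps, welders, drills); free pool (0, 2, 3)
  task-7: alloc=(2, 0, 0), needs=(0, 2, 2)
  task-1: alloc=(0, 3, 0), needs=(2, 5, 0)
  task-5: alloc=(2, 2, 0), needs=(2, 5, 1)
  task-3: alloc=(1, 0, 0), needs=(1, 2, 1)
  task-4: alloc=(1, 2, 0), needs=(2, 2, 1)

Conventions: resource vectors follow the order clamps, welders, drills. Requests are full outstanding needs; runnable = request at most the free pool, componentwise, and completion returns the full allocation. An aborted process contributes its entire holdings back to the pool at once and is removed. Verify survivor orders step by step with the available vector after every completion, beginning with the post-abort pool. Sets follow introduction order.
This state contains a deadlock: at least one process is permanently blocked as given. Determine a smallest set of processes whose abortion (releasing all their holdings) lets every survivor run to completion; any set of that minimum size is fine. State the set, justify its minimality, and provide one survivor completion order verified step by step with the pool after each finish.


The answer: abort task-1.
Key observation: no ordering could ever have run task-5 before the abort of task-1; with (0, 3, 0) back in the pool it fits at step 2.
Minimality: the empty abort set fails — the state is deadlocked as it stands.
Survivors finish in the order: task-7, task-5, task-4, task-3. Check, step by step (pool after the aborts first):
  pool = (0, 5, 3)
  run task-7 (needs (0, 2, 2), free (0, 5, 3)); after release of (2, 0, 0) the pool is (2, 5, 3)
  run task-5 (needs (2, 5, 1), free (2, 5, 3)); after release of (2, 2, 0) the pool is (4, 7, 3)
  run task-4 (needs (2, 2, 1), free (4, 7, 3)); after release of (1, 2, 0) the pool is (5, 9, 3)
  run task-3 (needs (1, 2, 1), free (5, 9, 3)); after release of (1, 0, 0) the pool is (6, 9, 3)


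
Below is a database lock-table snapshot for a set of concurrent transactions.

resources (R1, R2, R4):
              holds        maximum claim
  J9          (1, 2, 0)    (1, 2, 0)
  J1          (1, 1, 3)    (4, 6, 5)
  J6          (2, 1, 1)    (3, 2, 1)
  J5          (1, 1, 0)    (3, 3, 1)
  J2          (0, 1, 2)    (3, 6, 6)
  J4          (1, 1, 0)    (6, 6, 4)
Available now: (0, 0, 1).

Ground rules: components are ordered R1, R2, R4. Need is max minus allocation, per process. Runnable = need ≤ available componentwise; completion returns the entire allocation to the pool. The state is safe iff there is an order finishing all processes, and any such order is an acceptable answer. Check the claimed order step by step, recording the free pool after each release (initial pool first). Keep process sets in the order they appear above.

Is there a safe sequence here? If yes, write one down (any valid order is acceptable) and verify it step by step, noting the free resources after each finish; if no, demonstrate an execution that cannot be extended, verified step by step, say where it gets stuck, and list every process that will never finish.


UNSAFE — no complete ordering exists.
Key observation: R2 is the bottleneck — with J9, J6, J5 done the pool holds (4, 4, 2), short of every remaining need.
The run J9, J6, J5 cannot be extended any further. Verifying each step:
  pool = (0, 0, 1)
  J9 needs (0, 0, 0) <= (0, 0, 1) -> finishes; pool += (1, 2, 0) = (1, 2, 1)
  J6 needs (1, 1, 0) <= (1, 2, 1) -> finishes; pool += (2, 1, 1) = (3, 3, 2)
  J5 needs (2, 2, 1) <= (3, 3, 2) -> finishes; pool += (1, 1, 0) = (4, 4, 2)
  J1 still needs (3, 5, 2) but only (4, 4, 2) is free — short on R2
  J2 still needs (3, 5, 4) but only (4, 4, 2) is free — short on R2 and R4
  J4 still needs (5, 5, 4) but only (4, 4, 2) is free — short on R1, R2 and R4
Processes that can never finish: J1, J2 and J4.


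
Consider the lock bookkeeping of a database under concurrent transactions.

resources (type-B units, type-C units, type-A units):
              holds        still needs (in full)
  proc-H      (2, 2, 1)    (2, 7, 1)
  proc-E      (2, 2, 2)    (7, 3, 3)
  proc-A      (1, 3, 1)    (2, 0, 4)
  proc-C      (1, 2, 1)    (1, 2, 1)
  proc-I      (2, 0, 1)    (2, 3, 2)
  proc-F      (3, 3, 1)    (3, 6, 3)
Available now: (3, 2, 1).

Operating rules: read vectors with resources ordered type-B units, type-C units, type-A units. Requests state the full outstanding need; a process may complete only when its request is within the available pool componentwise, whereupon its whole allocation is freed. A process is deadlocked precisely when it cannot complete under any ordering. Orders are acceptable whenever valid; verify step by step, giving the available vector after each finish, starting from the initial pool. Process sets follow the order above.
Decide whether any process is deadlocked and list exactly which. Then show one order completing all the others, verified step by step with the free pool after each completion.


Deadlocked: proc-H, proc-E, proc-A and proc-F.
Key observation: after proc-C, proc-I the pool peaks at (6, 4, 3), and each blocked process is short somewhere: proc-H on type-C units; proc-E on type-B units; proc-A on type-A units; proc-F on type-C units.
One completion order for the rest: proc-C, proc-I. Walking it through:
  pool = (3, 2, 1)
  run proc-C (needs (1, 2, 1), free (3, 2, 1)); after release of (1, 2, 1) the pool is (4, 4, 2)
  run proc-I (needs (2, 3, 2), free (4, 4, 2)); after release of (2, 0, 1) the pool is (6, 4, 3)
The stuck group stays short no matter what:
  blocked: proc-H wants (2, 7, 1), pool (6, 4, 3) — not enough type-C units
  blocked: proc-E wants (7, 3, 3), pool (6, 4, 3) — not enough type-B units
  blocked: proc-A wants (2, 0, 4), pool (6, 4, 3) — not enough type-A units
  blocked: proc-F wants (3, 6, 3), pool (6, 4, 3) — not enough type-C units


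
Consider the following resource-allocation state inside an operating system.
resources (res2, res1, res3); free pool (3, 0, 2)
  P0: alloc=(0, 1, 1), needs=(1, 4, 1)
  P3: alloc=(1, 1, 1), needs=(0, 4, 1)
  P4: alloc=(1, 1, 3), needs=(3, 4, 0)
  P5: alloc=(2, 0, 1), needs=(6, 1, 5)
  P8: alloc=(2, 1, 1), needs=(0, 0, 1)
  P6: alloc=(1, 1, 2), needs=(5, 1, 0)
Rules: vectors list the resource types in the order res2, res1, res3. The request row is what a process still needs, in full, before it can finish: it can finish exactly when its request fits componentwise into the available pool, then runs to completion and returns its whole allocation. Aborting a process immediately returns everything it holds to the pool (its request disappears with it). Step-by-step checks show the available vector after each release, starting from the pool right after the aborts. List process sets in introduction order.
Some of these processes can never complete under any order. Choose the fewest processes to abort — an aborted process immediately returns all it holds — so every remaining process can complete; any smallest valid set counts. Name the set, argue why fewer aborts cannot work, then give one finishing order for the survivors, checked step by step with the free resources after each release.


The answer: abort P0 and P4.
Key observation: P3 was stuck for good until P0 and P4 gave back (1, 2, 4); in the order shown it finishes at step 3.
Minimality, checking each single-abort alternative: P0 alone leaves P3 blocked (short on res1); P3 alone leaves P0 blocked (short on res1); P4 alone leaves P0 blocked (short on res1); P5 alone leaves P0 blocked (short on res1); P8 alone leaves P0 blocked (short on res1); P6 alone leaves P0 blocked (short on res1).
The survivors complete as P8, P6, P3, P5. Step-by-step check (starting from the post-abort pool):
  pool = (4, 2, 6)
  P8: need (0, 0, 1) fits (4, 2, 6); releases (2, 1, 1), pool now (6, 3, 7)
  P6: need (5, 1, 0) fits (6, 3, 7); releases (1, 1, 2), pool now (7, 4, 9)
  P3: need (0, 4, 1) fits (7, 4, 9); releases (1, 1, 1), pool now (8, 5, 10)
  P5: need (6, 1, 5) fits (8, 5, 10); releases (2, 0, 1), pool now (10, 5, 11)


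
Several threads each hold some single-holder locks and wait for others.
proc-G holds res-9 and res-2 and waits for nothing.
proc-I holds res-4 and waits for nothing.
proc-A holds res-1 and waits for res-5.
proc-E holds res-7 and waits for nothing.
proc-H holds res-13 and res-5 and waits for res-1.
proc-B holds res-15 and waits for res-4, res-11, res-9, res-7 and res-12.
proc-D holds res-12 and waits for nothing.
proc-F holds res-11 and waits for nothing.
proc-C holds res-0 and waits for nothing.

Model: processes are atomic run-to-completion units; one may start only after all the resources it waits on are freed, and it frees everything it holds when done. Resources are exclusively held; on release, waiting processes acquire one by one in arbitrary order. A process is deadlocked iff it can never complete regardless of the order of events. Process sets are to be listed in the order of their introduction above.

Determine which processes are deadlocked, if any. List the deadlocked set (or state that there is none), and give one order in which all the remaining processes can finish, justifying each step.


Deadlocked: proc-A and proc-H.
Key observation: the knot is the closed ring of waits proc-A -> proc-H -> proc-A; no other process is dragged down with it.
A valid finishing order for the others: proc-I, proc-F, proc-G, proc-E, proc-D, proc-C, proc-B.
Verifying each step:
  run proc-I (it waits on nothing); releases res-4
  run proc-F (it waits on nothing); releases res-11
  run proc-G (it waits on nothing); releases res-9 and res-2
  run proc-E (it waits on nothing); releases res-7
  run proc-D (it waits on nothing); releases res-12
  run proc-C (it waits on nothing); releases res-0
  run proc-B (all its waits — res-4, res-11, res-9, res-7 and res-12 — are resolved); releases res-15


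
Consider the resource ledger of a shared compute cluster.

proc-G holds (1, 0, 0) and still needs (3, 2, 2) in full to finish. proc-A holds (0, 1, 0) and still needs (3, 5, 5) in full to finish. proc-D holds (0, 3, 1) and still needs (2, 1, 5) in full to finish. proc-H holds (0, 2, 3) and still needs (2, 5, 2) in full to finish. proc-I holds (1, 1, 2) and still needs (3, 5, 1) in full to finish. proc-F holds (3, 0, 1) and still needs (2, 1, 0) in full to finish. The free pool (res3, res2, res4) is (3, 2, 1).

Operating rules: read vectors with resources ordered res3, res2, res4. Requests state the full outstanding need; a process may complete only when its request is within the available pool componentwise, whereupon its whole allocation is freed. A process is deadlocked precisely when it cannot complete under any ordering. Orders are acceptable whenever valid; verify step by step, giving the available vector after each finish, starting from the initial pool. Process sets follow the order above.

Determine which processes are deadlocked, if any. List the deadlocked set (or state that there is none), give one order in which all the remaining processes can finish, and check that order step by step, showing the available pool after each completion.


Deadlocked set: proc-A, proc-D, proc-H and proc-I.
Key observation: after proc-F, proc-G the pool peaks at (7, 2, 2), and each blocked process is short somewhere: proc-A on res2, res4; proc-D on res4; proc-H on res2; proc-I on res2.
One completion order for the rest: proc-F, proc-G. Walking it through:
  pool = (3, 2, 1)
  proc-F: need (2, 1, 0) fits (3, 2, 1); releases (3, 0, 1), pool now (6, 2, 2)
  proc-G: need (3, 2, 2) fits (6, 2, 2); releases (1, 0, 0), pool now (7, 2, 2)
The blocked processes can never fit:
  blocked: proc-A wants (3, 5, 5), pool (7, 2, 2) — not enough res2 and res4
  blocked: proc-D wants (2, 1, 5), pool (7, 2, 2) — not enough res4
  blocked: proc-H wants (2, 5, 2), pool (7, 2, 2) — not enough res2
  blocked: proc-I wants (3, 5, 1), pool (7, 2, 2) — not enough res2


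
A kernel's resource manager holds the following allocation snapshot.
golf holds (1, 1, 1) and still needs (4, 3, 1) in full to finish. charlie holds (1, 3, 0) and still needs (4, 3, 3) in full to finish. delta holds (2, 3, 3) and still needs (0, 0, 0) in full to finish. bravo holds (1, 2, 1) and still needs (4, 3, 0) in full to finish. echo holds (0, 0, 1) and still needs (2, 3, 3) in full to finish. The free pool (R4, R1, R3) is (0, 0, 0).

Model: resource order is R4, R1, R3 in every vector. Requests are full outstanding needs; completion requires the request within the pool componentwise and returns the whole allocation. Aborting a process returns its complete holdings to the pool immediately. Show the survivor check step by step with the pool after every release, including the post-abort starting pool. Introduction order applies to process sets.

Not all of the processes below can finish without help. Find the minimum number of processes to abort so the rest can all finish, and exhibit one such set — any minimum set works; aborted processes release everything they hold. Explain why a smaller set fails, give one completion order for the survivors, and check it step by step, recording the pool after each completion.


The answer: abort charlie and bravo.
Key observation: before aborting charlie and bravo, golf was permanently blocked — no order could ever run it; afterwards it completes at step 3.
Why nothing smaller works — every single abort fails: golf alone leaves charlie blocked (short on R4); charlie alone leaves golf blocked (short on R4); delta alone leaves golf blocked (short on R4); bravo alone leaves golf blocked (short on R4); echo alone leaves golf blocked (short on R4).
Survivors finish in the order: delta, echo, golf. Walking it through (pool after the aborts first):
  pool = (2, 5, 1)
  delta needs (0, 0, 0) <= (2, 5, 1) -> finishes; pool += (2, 3, 3) = (4, 8, 4)
  echo needs (2, 3, 3) <= (4, 8, 4) -> finishes; pool += (0, 0, 1) = (4, 8, 5)
  golf needs (4, 3, 1) <= (4, 8, 5) -> finishes; pool += (1, 1, 1) = (5, 9, 6)
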